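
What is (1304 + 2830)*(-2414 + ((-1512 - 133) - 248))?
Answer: -17805138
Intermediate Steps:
(1304 + 2830)*(-2414 + ((-1512 - 133) - 248)) = 4134*(-2414 + (-1645 - 248)) = 4134*(-2414 - 1893) = 4134*(-4307) = -17805138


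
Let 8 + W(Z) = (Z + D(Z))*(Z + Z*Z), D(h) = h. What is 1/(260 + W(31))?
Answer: 1/61756 ≈ 1.6193e-5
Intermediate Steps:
W(Z) = -8 + 2*Z*(Z + Z²) (W(Z) = -8 + (Z + Z)*(Z + Z*Z) = -8 + (2*Z)*(Z + Z²) = -8 + 2*Z*(Z + Z²))
1/(260 + W(31)) = 1/(260 + (-8 + 2*31² + 2*31³)) = 1/(260 + (-8 + 2*961 + 2*29791)) = 1/(260 + (-8 + 1922 + 59582)) = 1/(260 + 61496) = 1/61756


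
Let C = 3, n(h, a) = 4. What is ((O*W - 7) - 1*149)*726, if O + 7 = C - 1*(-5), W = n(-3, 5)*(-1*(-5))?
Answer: -98736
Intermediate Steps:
W = 20 (W = 4*(-1*(-5)) = 4*5 = 20)
O = 1 (O = -7 + (3 - 1*(-5)) = -7 + (3 + 5) = -7 + 8 = 1)
((O*W - 7) - 1*149)*726 = ((1*20 - 7) - 1*149)*726 = ((20 - 7) - 149)*726 = (13 - 149)*726 = -136*726 = -98736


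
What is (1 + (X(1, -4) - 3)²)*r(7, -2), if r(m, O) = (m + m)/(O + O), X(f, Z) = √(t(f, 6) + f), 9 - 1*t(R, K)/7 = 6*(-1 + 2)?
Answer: -112 + 21*√22 ≈ -13.501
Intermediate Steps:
t(R, K) = 21 (t(R, K) = 63 - 42*(-1 + 2) = 63 - 42 = 21)
X(f, Z) = √(21 + f)
r(m, O) = m/O (r(m, O) = (2*m)/((2*O)) = (2*m)*(1/(2*O)) = m/O)
(1 + (X(1, -4) - 3)²)*r(7, -2) = (1 + (√(21 + 1) - 3)²)*(7/(-2)) = (1 + (√22 - 3)²)*(7*(-½)) = (1 + (-3 + √22)²)*(-7/2) = -7/2 - 7*(-3 + √22)²/2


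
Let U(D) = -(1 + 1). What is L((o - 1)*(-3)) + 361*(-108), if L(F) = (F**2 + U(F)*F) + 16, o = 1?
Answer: -38972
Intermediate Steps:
U(D) = -2 (U(D) = -1*2 = -2)
L(F) = 16 + F**2 - 2*F (L(F) = (F**2 - 2*F) + 16 = 16 + F**2 - 2*F)
L((o - 1)*(-3)) + 361*(-108) = (16 + ((1 - 1)*(-3))**2 - 2*(1 - 1)*(-3)) + 361*(-108) = (16 + (0*(-3))**2 - 0*(-3)) - 38988 = (16 + 0**2 - 2*0) - 38988 = (16 + 0 + 0) - 38988 = 16 - 38988 = -38972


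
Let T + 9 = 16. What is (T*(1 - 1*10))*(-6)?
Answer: 378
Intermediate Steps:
T = 7 (T = -9 + 16 = 7)
(T*(1 - 1*10))*(-6) = (7*(1 - 1*10))*(-6) = (7*(1 - 10))*(-6) = (7*(-9))*(-6) = -63*(-6) = 378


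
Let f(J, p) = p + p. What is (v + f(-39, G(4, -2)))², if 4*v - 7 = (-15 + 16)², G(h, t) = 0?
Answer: 4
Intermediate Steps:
f(J, p) = 2*p
v = 2 (v = 7/4 + (-15 + 16)²/4 = 7/4 + (¼)*1² = 7/4 + (¼)*1 = 7/4 + ¼ = 2)
(v + f(-39, G(4, -2)))² = (2 + 2*0)² = (2 + 0)² = 2² = 4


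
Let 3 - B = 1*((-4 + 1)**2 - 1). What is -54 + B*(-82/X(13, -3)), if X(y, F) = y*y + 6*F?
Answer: -7744/151 ≈ -51.285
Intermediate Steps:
X(y, F) = y**2 + 6*F
B = -5 (B = 3 - ((-4 + 1)**2 - 1) = 3 - ((-3)**2 - 1) = 3 - (9 - 1) = 3 - 8 = -5)
-54 + B*(-82/X(13, -3)) = -54 - (-410)/(13**2 + 6*(-3)) = -54 - (-410)/(169 - 18) = -54 - (-410)/151 = -54 - 5*(-82/151) = -54 + 410/151 = -7744/151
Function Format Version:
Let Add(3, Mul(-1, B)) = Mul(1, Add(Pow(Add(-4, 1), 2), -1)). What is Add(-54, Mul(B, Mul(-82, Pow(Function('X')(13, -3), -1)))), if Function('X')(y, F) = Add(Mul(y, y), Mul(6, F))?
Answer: Rational(-7744, 151) ≈ -51.285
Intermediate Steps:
Function('X')(y, F) = Add(Pow(y, 2), Mul(6, F))
B = -5 (B = Add(3, Mul(-1, Mul(1, Add(Pow(Add(-4, 1), 2), -1)))) = Add(3, Mul(-1, Mul(1, Add(Pow(-3, 2), -1)))) = Add(3, Mul(-1, Mul(1, Add(9, -1)))) = Add(3, Mul(-1, Mul(1, 8))) = Add(3, Mul(-1, 8)) = Add(3, -8) = -5)
Add(-54, Mul(B, Mul(-82, Pow(Function('X')(13, -3), -1)))) = Add(-54, Mul(-5, Mul(-82, Pow(Add(Pow(13, 2), Mul(6, -3)), -1)))) = Add(-54, Mul(-5, Mul(-82, Pow(Add(169, -18), -1)))) = Add(-54, Mul(-5, Mul(-82, Pow(151, -1)))) = Add(-54, Mul(-5, Mul(-82, Rational(1, 151)))) = Add(-54, Mul(-5, Rational(-82, 151))) = Add(-54, Rational(410, 151)) = Rational(-7744, 151)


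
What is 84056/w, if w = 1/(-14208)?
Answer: -1194267648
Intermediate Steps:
w = -1/14208 ≈ -7.0383e-5
84056/w = 84056/(-1/14208) = 84056*(-14208) = -1194267648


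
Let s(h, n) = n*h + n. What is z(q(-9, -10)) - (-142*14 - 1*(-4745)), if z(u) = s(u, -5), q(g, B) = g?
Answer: -2717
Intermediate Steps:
s(h, n) = n + h*n (s(h, n) = h*n + n = n + h*n)
z(u) = -5 - 5*u (z(u) = -5*(1 + u) = -5 - 5*u)
z(q(-9, -10)) - (-142*14 - 1*(-4745)) = (-5 - 5*(-9)) - (-142*14 - 1*(-4745)) = (-5 + 45) - (-1988 + 4745) = 40 - 1*2757 = 40 - 2757 = -2717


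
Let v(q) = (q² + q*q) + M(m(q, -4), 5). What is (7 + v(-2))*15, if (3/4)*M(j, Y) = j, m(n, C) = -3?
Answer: 165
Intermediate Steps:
M(j, Y) = 4*j/3
v(q) = -4 + 2*q² (v(q) = (q² + q*q) + (4/3)*(-3) = (q² + q²) - 4 = 2*q² - 4 = -4 + 2*q²)
(7 + v(-2))*15 = (7 + (-4 + 2*(-2)²))*15 = (7 + (-4 + 2*4))*15 = (7 + (-4 + 8))*15 = (7 + 4)*15 = 11*15 = 165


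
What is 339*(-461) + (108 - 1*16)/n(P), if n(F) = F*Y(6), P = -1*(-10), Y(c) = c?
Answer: -2344162/15 ≈ -1.5628e+5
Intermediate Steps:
P = 10
n(F) = 6*F (n(F) = F*6 = 6*F)
339*(-461) + (108 - 1*16)/n(P) = 339*(-461) + (108 - 1*16)/((6*10)) = -156279 + (108 - 16)/60 = -156279 + 92*(1/60) = -156279 + 23/15 = -2344162/15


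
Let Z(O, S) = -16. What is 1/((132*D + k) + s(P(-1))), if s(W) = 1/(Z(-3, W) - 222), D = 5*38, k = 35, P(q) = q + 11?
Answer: 238/5977369 ≈ 3.9817e-5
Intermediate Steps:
P(q) = 11 + q
D = 190
s(W) = -1/238 (s(W) = 1/(-16 - 222) = 1/(-238) = -1/238)
1/((132*D + k) + s(P(-1))) = 1/((132*190 + 35) - 1/238) = 1/((25080 + 35) - 1/238) = 1/(25115 - 1/238) = 1/(5977369/238) = 238/5977369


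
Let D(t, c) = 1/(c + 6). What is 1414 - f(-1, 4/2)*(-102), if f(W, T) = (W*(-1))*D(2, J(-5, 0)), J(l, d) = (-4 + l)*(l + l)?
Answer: 22641/16 ≈ 1415.1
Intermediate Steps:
J(l, d) = 2*l*(-4 + l) (J(l, d) = (-4 + l)*(2*l) = 2*l*(-4 + l))
D(t, c) = 1/(6 + c)
f(W, T) = -W/96 (f(W, T) = (W*(-1))/(6 + 2*(-5)*(-4 - 5)) = (-W)/(6 + 2*(-5)*(-9)) = (-W)/(6 + 90) = -W/96)
1414 - f(-1, 4/2)*(-102) = 1414 - (-1/96*(-1))*(-102) = 1414 - (-102)/96 = 1414 - 1*(-17/16) = 1414 + 17/16 = 22641/16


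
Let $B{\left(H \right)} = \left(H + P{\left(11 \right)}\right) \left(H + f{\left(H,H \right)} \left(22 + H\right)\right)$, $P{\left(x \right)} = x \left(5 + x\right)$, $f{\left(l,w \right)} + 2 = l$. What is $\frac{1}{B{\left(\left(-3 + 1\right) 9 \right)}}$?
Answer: $- \frac{1}{15484} \approx -6.4583 \cdot 10^{-5}$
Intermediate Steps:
$f{\left(l,w \right)} = -2 + l$
$B{\left(H \right)} = \left(176 + H\right) \left(H + \left(-2 + H\right) \left(22 + H\right)\right)$ ($B{\left(H \right)} = \left(H + 11 \left(5 + 11\right)\right) \left(H + \left(-2 + H\right) \left(22 + H\right)\right) = \left(H + 11 \cdot 16\right) \left(H + \left(-2 + H\right) \left(22 + H\right)\right) = \left(H + 176\right) \left(H + \left(-2 + H\right) \left(22 + H\right)\right) = \left(176 + H\right) \left(H + \left(-2 + H\right) \left(22 + H\right)\right)$)
$\frac{1}{B{\left(\left(-3 + 1\right) 9 \right)}} = \frac{1}{-7744 + \left(\left(-3 + 1\right) 9\right)^{3} + 197 \left(\left(-3 + 1\right) 9\right)^{2} + 3652 \left(-3 + 1\right) 9} = \frac{1}{-7744 + \left(\left(-2\right) 9\right)^{3} + 197 \left(\left(-2\right) 9\right)^{2} + 3652 \left(\left(-2\right) 9\right)} = \frac{1}{-7744 + \left(-18\right)^{3} + 197 \left(-18\right)^{2} + 3652 \left(-18\right)} = \frac{1}{-7744 - 5832 + 197 \cdot 324 - 65736} = \frac{1}{-7744 - 5832 + 63828 - 65736} = \frac{1}{-15484} = - \frac{1}{15484}$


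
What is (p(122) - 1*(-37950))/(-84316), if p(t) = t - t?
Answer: -18975/42158 ≈ -0.45009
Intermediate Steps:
p(t) = 0
(p(122) - 1*(-37950))/(-84316) = (0 - 1*(-37950))/(-84316) = (0 + 37950)*(-1/84316) = 37950*(-1/84316) = -18975/42158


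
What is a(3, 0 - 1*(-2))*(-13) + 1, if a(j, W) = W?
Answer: -25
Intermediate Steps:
a(3, 0 - 1*(-2))*(-13) + 1 = (0 - 1*(-2))*(-13) + 1 = (0 + 2)*(-13) + 1 = 2*(-13) + 1 = -26 + 1 = -25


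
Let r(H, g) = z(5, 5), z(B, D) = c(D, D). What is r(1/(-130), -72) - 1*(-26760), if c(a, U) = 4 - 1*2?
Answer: 26762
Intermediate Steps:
c(a, U) = 2 (c(a, U) = 4 - 2 = 2)
z(B, D) = 2
r(H, g) = 2
r(1/(-130), -72) - 1*(-26760) = 2 - 1*(-26760) = 2 + 26760 = 26762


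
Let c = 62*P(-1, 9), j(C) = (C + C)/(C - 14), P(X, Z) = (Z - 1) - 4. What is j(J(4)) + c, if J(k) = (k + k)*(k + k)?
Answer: 6264/25 ≈ 250.56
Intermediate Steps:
P(X, Z) = -5 + Z (P(X, Z) = (-1 + Z) - 4 = -5 + Z)
J(k) = 4*k**2 (J(k) = (2*k)*(2*k) = 4*k**2)
j(C) = 2*C/(-14 + C) (j(C) = (2*C)/(-14 + C) = 2*C/(-14 + C))
c = 248 (c = 62*(-5 + 9) = 62*4 = 248)
j(J(4)) + c = 2*(4*4**2)/(-14 + 4*4**2) + 248 = 2*(4*16)/(-14 + 4*16) + 248 = 2*64/(-14 + 64) + 248 = 2*64/50 + 248 = 2*64*(1/50) + 248 = 64/25 + 248 = 6264/25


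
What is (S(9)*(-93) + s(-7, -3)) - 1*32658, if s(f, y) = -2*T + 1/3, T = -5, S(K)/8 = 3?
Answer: -104639/3 ≈ -34880.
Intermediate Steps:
S(K) = 24 (S(K) = 8*3 = 24)
s(f, y) = 31/3 (s(f, y) = -2*(-5) + 1/3 = 10 + ⅓ = 31/3)
(S(9)*(-93) + s(-7, -3)) - 1*32658 = (24*(-93) + 31/3) - 1*32658 = (-2232 + 31/3) - 32658 = -6665/3 - 32658 = -104639/3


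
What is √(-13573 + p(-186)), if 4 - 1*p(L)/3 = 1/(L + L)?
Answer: I*√52128453/62 ≈ 116.45*I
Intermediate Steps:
p(L) = 12 - 3/(2*L) (p(L) = 12 - 3/(L + L) = 12 - 3*1/(2*L) = 12 - 3/(2*L))
√(-13573 + p(-186)) = √(-13573 + (12 - 3/2/(-186))) = √(-13573 + (12 - 3/2*(-1/186))) = √(-13573 + (12 + 1/124)) = √(-13573 + 1489/124) = √(-1681563/124) = I*√52128453/62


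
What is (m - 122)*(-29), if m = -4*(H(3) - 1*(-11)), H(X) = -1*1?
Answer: 4698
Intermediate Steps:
H(X) = -1
m = -40 (m = -4*(-1 - 1*(-11)) = -4*(-1 + 11) = -4*10 = -40)
(m - 122)*(-29) = (-40 - 122)*(-29) = -162*(-29) = 4698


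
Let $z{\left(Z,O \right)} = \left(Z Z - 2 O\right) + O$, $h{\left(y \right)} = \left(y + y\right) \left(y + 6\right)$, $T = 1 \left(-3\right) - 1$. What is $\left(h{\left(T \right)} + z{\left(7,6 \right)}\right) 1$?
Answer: $27$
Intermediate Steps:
$T = -4$ ($T = -3 - 1 = -4$)
$h{\left(y \right)} = 2 y \left(6 + y\right)$
$z{\left(Z,O \right)} = Z^{2} - O$ ($z{\left(Z,O \right)} = \left(Z^{2} - 2 O\right) + O = Z^{2} - O$)
$\left(h{\left(T \right)} + z{\left(7,6 \right)}\right) 1 = \left(2 \left(-4\right) \left(6 - 4\right) + \left(7^{2} - 6\right)\right) 1 = \left(2 \left(-4\right) 2 + \left(49 - 6\right)\right) 1 = \left(-16 + 43\right) 1 = 27 \cdot 1 = 27$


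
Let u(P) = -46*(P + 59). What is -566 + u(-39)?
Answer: -1486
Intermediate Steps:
u(P) = -2714 - 46*P (u(P) = -46*(59 + P) = -2714 - 46*P)
-566 + u(-39) = -566 + (-2714 - 46*(-39)) = -566 + (-2714 + 1794) = -566 - 920 = -1486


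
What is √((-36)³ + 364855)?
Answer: √318199 ≈ 564.09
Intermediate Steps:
√((-36)³ + 364855) = √(-46656 + 364855) = √318199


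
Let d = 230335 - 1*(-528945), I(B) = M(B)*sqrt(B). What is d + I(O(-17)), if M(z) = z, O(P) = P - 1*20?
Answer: 759280 - 37*I*sqrt(37) ≈ 7.5928e+5 - 225.06*I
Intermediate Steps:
O(P) = -20 + P (O(P) = P - 20 = -20 + P)
I(B) = B**(3/2) (I(B) = B*sqrt(B) = B**(3/2))
d = 759280 (d = 230335 + 528945 = 759280)
d + I(O(-17)) = 759280 + (-20 - 17)**(3/2) = 759280 + (-37)**(3/2) = 759280 - 37*I*sqrt(37)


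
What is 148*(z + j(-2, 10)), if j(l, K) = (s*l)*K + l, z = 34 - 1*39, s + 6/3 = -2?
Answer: 10804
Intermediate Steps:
s = -4 (s = -2 - 2 = -4)
z = -5 (z = 34 - 39 = -5)
j(l, K) = l - 4*K*l (j(l, K) = (-4*l)*K + l = -4*K*l + l = l - 4*K*l)
148*(z + j(-2, 10)) = 148*(-5 - 2*(1 - 4*10)) = 148*(-5 - 2*(1 - 40)) = 148*(-5 - 2*(-39)) = 148*(-5 + 78) = 148*73 = 10804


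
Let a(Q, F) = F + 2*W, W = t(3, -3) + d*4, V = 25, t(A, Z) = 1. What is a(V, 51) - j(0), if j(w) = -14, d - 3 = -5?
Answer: 51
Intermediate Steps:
d = -2 (d = 3 - 5 = -2)
W = -7 (W = 1 - 2*4 = 1 - 8 = -7)
a(Q, F) = -14 + F (a(Q, F) = F + 2*(-7) = F - 14 = -14 + F)
a(V, 51) - j(0) = (-14 + 51) - 1*(-14) = 37 + 14 = 51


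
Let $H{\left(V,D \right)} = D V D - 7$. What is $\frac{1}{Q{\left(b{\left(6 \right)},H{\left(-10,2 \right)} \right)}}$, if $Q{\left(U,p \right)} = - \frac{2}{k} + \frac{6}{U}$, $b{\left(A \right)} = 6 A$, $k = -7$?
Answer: $\frac{42}{19} \approx 2.2105$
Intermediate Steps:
$H{\left(V,D \right)} = -7 + V D^{2}$ ($H{\left(V,D \right)} = V D^{2} - 7 = -7 + V D^{2}$)
$Q{\left(U,p \right)} = \frac{2}{7} + \frac{6}{U}$ ($Q{\left(U,p \right)} = - \frac{2}{-7} + \frac{6}{U} = \left(-2\right) \left(- \frac{1}{7}\right) + \frac{6}{U} = \frac{2}{7} + \frac{6}{U}$)
$\frac{1}{Q{\left(b{\left(6 \right)},H{\left(-10,2 \right)} \right)}} = \frac{1}{\frac{2}{7} + \frac{6}{6 \cdot 6}} = \frac{1}{\frac{2}{7} + \frac{6}{36}} = \frac{1}{\frac{2}{7} + 6 \cdot \frac{1}{36}} = \frac{1}{\frac{2}{7} + \frac{1}{6}} = \frac{1}{\frac{19}{42}} = \frac{42}{19}$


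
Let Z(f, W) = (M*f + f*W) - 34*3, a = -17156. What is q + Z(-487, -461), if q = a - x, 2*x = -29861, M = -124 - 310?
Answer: 867075/2 ≈ 4.3354e+5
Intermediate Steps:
M = -434
x = -29861/2 (x = (½)*(-29861) = -29861/2 ≈ -14931.)
Z(f, W) = -102 - 434*f + W*f (Z(f, W) = (-434*f + f*W) - 34*3 = (-434*f + W*f) - 102 = -102 - 434*f + W*f)
q = -4451/2 (q = -17156 - 1*(-29861/2) = -17156 + 29861/2 = -4451/2 ≈ -2225.5)
q + Z(-487, -461) = -4451/2 + (-102 - 434*(-487) - 461*(-487)) = -4451/2 + (-102 + 211358 + 224507) = -4451/2 + 435763 = 867075/2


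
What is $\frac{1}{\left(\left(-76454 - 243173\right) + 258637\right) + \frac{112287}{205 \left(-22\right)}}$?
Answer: $- \frac{4510}{275177187} \approx -1.6389 \cdot 10^{-5}$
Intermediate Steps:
$\frac{1}{\left(\left(-76454 - 243173\right) + 258637\right) + \frac{112287}{205 \left(-22\right)}} = \frac{1}{\left(-319627 + 258637\right) + \frac{112287}{-4510}} = \frac{1}{-60990 + 112287 \left(- \frac{1}{4510}\right)} = \frac{1}{-60990 - \frac{112287}{4510}} = \frac{1}{- \frac{275177187}{4510}} = - \frac{4510}{275177187}$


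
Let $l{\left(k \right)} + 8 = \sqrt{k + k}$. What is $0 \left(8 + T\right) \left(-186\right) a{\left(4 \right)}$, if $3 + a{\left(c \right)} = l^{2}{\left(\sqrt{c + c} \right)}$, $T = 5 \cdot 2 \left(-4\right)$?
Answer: $0$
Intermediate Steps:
$T = -40$ ($T = 10 \left(-4\right) = -40$)
$l{\left(k \right)} = -8 + \sqrt{2} \sqrt{k}$ ($l{\left(k \right)} = -8 + \sqrt{k + k} = -8 + \sqrt{2 k} = -8 + \sqrt{2} \sqrt{k}$)
$a{\left(c \right)} = -3 + \left(-8 + 2^{\frac{3}{4}} \sqrt[4]{c}\right)^{2}$ ($a{\left(c \right)} = -3 + \left(-8 + \sqrt{2} \sqrt{\sqrt{c + c}}\right)^{2} = -3 + \left(-8 + \sqrt{2} \sqrt{\sqrt{2 c}}\right)^{2} = -3 + \left(-8 + \sqrt{2} \sqrt{\sqrt{2} \sqrt{c}}\right)^{2} = -3 + \left(-8 + \sqrt{2} \sqrt[4]{2} \sqrt[4]{c}\right)^{2} = -3 + \left(-8 + 2^{\frac{3}{4}} \sqrt[4]{c}\right)^{2}$)
$0 \left(8 + T\right) \left(-186\right) a{\left(4 \right)} = 0 \left(8 - 40\right) \left(-186\right) \left(-3 + \left(-8 + 2^{\frac{3}{4}} \sqrt[4]{4}\right)^{2}\right) = 0 \left(-32\right) \left(-186\right) \left(-3 + \left(-8 + 2^{\frac{3}{4}} \sqrt{2}\right)^{2}\right) = 0 \left(-186\right) \left(-3 + \left(-8 + 2 \sqrt[4]{2}\right)^{2}\right) = 0 \left(-3 + \left(-8 + 2 \sqrt[4]{2}\right)^{2}\right) = 0$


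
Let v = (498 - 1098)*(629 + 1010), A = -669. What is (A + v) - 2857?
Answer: -986926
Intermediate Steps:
v = -983400 (v = -600*1639 = -983400)
(A + v) - 2857 = (-669 - 983400) - 2857 = -984069 - 2857 = -986926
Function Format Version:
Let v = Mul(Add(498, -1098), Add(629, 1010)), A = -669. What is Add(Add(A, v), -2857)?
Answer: -986926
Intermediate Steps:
v = -983400 (v = Mul(-600, 1639) = -983400)
Add(Add(A, v), -2857) = Add(Add(-669, -983400), -2857) = Add(-984069, -2857) = -986926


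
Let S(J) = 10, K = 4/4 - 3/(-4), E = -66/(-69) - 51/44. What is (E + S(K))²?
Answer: 98307225/1024144 ≈ 95.990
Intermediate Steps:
E = -205/1012 (E = -66*(-1/69) - 51*1/44 = 22/23 - 51/44 = -205/1012 ≈ -0.20257)
K = 7/4 (K = 4*(¼) - 3*(-¼) = 1 + ¾ = 7/4 ≈ 1.7500)
(E + S(K))² = (-205/1012 + 10)² = (9915/1012)² = 98307225/1024144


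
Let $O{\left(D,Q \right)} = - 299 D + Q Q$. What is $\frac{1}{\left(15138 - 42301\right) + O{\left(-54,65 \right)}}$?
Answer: $- \frac{1}{6792} \approx -0.00014723$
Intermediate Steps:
$O{\left(D,Q \right)} = Q^{2} - 299 D$ ($O{\left(D,Q \right)} = - 299 D + Q^{2} = Q^{2} - 299 D$)
$\frac{1}{\left(15138 - 42301\right) + O{\left(-54,65 \right)}} = \frac{1}{\left(15138 - 42301\right) + \left(65^{2} - -16146\right)} = \frac{1}{-27163 + \left(4225 + 16146\right)} = \frac{1}{-27163 + 20371} = \frac{1}{-6792} = - \frac{1}{6792}$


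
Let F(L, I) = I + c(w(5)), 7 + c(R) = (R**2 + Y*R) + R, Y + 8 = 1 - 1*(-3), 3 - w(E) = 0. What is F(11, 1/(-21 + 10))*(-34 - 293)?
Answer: 25506/11 ≈ 2318.7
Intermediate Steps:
w(E) = 3 (w(E) = 3 - 1*0 = 3 + 0 = 3)
Y = -4 (Y = -8 + (1 - 1*(-3)) = -8 + (1 + 3) = -8 + 4 = -4)
c(R) = -7 + R**2 - 3*R (c(R) = -7 + ((R**2 - 4*R) + R) = -7 + (R**2 - 3*R) = -7 + R**2 - 3*R)
F(L, I) = -7 + I (F(L, I) = I + (-7 + 3**2 - 3*3) = I + (-7 + 9 - 9) = I - 7 = -7 + I)
F(11, 1/(-21 + 10))*(-34 - 293) = (-7 + 1/(-21 + 10))*(-34 - 293) = (-7 + 1/(-11))*(-327) = (-7 - 1/11)*(-327) = -78/11*(-327) = 25506/11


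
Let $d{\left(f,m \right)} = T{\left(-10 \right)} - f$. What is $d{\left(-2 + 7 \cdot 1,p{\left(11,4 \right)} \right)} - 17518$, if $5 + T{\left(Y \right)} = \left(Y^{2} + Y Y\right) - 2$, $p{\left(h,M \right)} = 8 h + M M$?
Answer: $-17330$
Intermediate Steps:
$p{\left(h,M \right)} = M^{2} + 8 h$ ($p{\left(h,M \right)} = 8 h + M^{2} = M^{2} + 8 h$)
$T{\left(Y \right)} = -7 + 2 Y^{2}$ ($T{\left(Y \right)} = -5 - \left(2 - Y^{2} - Y Y\right) = -5 + \left(\left(Y^{2} + Y^{2}\right) - 2\right) = -5 + \left(2 Y^{2} - 2\right) = -5 + \left(-2 + 2 Y^{2}\right) = -7 + 2 Y^{2}$)
$d{\left(f,m \right)} = 193 - f$ ($d{\left(f,m \right)} = \left(-7 + 2 \left(-10\right)^{2}\right) - f = \left(-7 + 2 \cdot 100\right) - f = \left(-7 + 200\right) - f = 193 - f$)
$d{\left(-2 + 7 \cdot 1,p{\left(11,4 \right)} \right)} - 17518 = \left(193 - \left(-2 + 7 \cdot 1\right)\right) - 17518 = \left(193 - \left(-2 + 7\right)\right) - 17518 = \left(193 - 5\right) - 17518 = 188 - 17518 = -17330$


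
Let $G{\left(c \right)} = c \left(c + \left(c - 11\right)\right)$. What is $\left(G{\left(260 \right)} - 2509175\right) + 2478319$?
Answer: $101484$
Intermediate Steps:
$G{\left(c \right)} = c \left(-11 + 2 c\right)$ ($G{\left(c \right)} = c \left(c + \left(-11 + c\right)\right) = c \left(-11 + 2 c\right)$)
$\left(G{\left(260 \right)} - 2509175\right) + 2478319 = \left(260 \left(-11 + 2 \cdot 260\right) - 2509175\right) + 2478319 = \left(260 \left(-11 + 520\right) - 2509175\right) + 2478319 = \left(260 \cdot 509 - 2509175\right) + 2478319 = \left(132340 - 2509175\right) + 2478319 = -2376835 + 2478319 = 101484$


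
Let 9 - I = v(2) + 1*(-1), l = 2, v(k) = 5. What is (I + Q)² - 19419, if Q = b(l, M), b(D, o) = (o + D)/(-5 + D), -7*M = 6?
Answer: -8554370/441 ≈ -19398.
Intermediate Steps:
M = -6/7 (M = -⅐*6 = -6/7 ≈ -0.85714)
b(D, o) = (D + o)/(-5 + D)
Q = -8/21 (Q = (2 - 6/7)/(-5 + 2) = (8/7)/(-3) = -⅓*8/7 = -8/21 ≈ -0.38095)
I = 5 (I = 9 - (5 + 1*(-1)) = 9 - (5 - 1) = 9 - 1*4 = 9 - 4 = 5)
(I + Q)² - 19419 = (5 - 8/21)² - 19419 = (97/21)² - 19419 = 9409/441 - 19419 = -8554370/441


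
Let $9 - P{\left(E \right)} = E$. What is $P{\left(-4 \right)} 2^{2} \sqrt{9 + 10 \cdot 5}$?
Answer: $52 \sqrt{59} \approx 399.42$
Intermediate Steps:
$P{\left(E \right)} = 9 - E$
$P{\left(-4 \right)} 2^{2} \sqrt{9 + 10 \cdot 5} = \left(9 - -4\right) 2^{2} \sqrt{9 + 10 \cdot 5} = \left(9 + 4\right) 4 \sqrt{9 + 50} = 13 \cdot 4 \sqrt{59} = 52 \sqrt{59}$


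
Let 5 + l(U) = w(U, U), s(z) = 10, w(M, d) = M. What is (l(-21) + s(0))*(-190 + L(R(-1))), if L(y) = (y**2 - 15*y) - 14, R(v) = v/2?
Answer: 3140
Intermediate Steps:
l(U) = -5 + U
R(v) = v/2 (R(v) = v*(1/2) = v/2)
L(y) = -14 + y**2 - 15*y
(l(-21) + s(0))*(-190 + L(R(-1))) = ((-5 - 21) + 10)*(-190 + (-14 + ((1/2)*(-1))**2 - 15*(-1)/2)) = (-26 + 10)*(-190 + (-14 + (-1/2)**2 - 15*(-1/2))) = -16*(-190 + (-14 + 1/4 + 15/2)) = -16*(-190 - 25/4) = -16*(-785/4) = 3140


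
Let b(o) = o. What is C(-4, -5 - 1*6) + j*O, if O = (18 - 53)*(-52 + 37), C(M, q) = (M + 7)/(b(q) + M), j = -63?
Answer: -165376/5 ≈ -33075.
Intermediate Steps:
C(M, q) = (7 + M)/(M + q) (C(M, q) = (M + 7)/(q + M) = (7 + M)/(M + q))
O = 525 (O = -35*(-15) = 525)
C(-4, -5 - 1*6) + j*O = (7 - 4)/(-4 + (-5 - 1*6)) - 63*525 = 3/(-4 + (-5 - 6)) - 33075 = 3/(-4 - 11) - 33075 = 3/(-15) - 33075 = -1/15*3 - 33075 = -⅕ - 33075 = -165376/5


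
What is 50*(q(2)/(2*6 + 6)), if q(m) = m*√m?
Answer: 50*√2/9 ≈ 7.8567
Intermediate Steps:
q(m) = m^(3/2)
50*(q(2)/(2*6 + 6)) = 50*(2^(3/2)/(2*6 + 6)) = 50*((2*√2)/(12 + 6)) = 50*((2*√2)/18) = 50*((2*√2)*(1/18)) = 50*(√2/9) = 50*√2/9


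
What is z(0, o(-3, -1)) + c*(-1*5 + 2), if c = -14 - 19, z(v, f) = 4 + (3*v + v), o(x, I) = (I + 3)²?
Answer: 103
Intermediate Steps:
o(x, I) = (3 + I)²
z(v, f) = 4 + 4*v
c = -33
z(0, o(-3, -1)) + c*(-1*5 + 2) = (4 + 4*0) - 33*(-1*5 + 2) = (4 + 0) - 33*(-5 + 2) = 4 - 33*(-3) = 4 + 99 = 103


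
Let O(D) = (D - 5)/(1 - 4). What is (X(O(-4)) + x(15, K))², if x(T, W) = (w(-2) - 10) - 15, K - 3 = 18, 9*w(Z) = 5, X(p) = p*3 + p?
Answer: 12544/81 ≈ 154.86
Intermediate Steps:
O(D) = 5/3 - D/3 (O(D) = (-5 + D)/(-3) = (-5 + D)*(-⅓) = 5/3 - D/3)
X(p) = 4*p (X(p) = 3*p + p = 4*p)
w(Z) = 5/9 (w(Z) = (⅑)*5 = 5/9)
K = 21 (K = 3 + 18 = 21)
x(T, W) = -220/9 (x(T, W) = (5/9 - 10) - 15 = -85/9 - 15 = -220/9)
(X(O(-4)) + x(15, K))² = (4*(5/3 - ⅓*(-4)) - 220/9)² = (4*(5/3 + 4/3) - 220/9)² = (4*3 - 220/9)² = (12 - 220/9)² = (-112/9)² = 12544/81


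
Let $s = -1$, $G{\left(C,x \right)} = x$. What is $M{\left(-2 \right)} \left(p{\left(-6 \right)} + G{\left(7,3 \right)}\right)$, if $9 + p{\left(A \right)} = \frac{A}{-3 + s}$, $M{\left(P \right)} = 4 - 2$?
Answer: $-9$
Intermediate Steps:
$M{\left(P \right)} = 2$ ($M{\left(P \right)} = 4 - 2 = 2$)
$p{\left(A \right)} = -9 - \frac{A}{4}$ ($p{\left(A \right)} = -9 + \frac{A}{-3 - 1} = -9 + \frac{A}{-4} = -9 + A \left(- \frac{1}{4}\right) = -9 - \frac{A}{4}$)
$M{\left(-2 \right)} \left(p{\left(-6 \right)} + G{\left(7,3 \right)}\right) = 2 \left(\left(-9 - - \frac{3}{2}\right) + 3\right) = 2 \left(\left(-9 + \frac{3}{2}\right) + 3\right) = 2 \left(- \frac{15}{2} + 3\right) = 2 \left(- \frac{9}{2}\right) = -9$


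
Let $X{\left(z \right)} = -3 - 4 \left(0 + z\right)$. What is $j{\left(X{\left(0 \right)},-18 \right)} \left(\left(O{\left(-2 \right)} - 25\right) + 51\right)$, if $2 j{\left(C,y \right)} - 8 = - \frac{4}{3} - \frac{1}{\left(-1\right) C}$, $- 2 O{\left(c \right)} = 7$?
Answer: $\frac{285}{4} \approx 71.25$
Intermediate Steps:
$O{\left(c \right)} = - \frac{7}{2}$ ($O{\left(c \right)} = \left(- \frac{1}{2}\right) 7 = - \frac{7}{2}$)
$X{\left(z \right)} = -3 - 4 z$
$j{\left(C,y \right)} = \frac{10}{3} + \frac{1}{2 C}$ ($j{\left(C,y \right)} = 4 + \frac{- \frac{4}{3} - \frac{1}{\left(-1\right) C}}{2} = 4 + \frac{\left(-4\right) \frac{1}{3} - - \frac{1}{C}}{2} = 4 + \frac{- \frac{4}{3} + \frac{1}{C}}{2} = 4 - \left(\frac{2}{3} - \frac{1}{2 C}\right) = \frac{10}{3} + \frac{1}{2 C}$)
$j{\left(X{\left(0 \right)},-18 \right)} \left(\left(O{\left(-2 \right)} - 25\right) + 51\right) = \frac{3 + 20 \left(-3 - 0\right)}{6 \left(-3 - 0\right)} \left(\left(- \frac{7}{2} - 25\right) + 51\right) = \frac{3 + 20 \left(-3 + 0\right)}{6 \left(-3 + 0\right)} \left(- \frac{57}{2} + 51\right) = \frac{3 + 20 \left(-3\right)}{6 \left(-3\right)} \frac{45}{2} = \frac{1}{6} \left(- \frac{1}{3}\right) \left(3 - 60\right) \frac{45}{2} = \frac{1}{6} \left(- \frac{1}{3}\right) \left(-57\right) \frac{45}{2} = \frac{19}{6} \cdot \frac{45}{2} = \frac{285}{4}$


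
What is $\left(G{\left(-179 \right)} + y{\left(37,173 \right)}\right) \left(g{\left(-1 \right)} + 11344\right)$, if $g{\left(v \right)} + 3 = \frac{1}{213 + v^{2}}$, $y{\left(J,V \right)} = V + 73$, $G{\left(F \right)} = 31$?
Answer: $\frac{672272075}{214} \approx 3.1415 \cdot 10^{6}$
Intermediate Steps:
$y{\left(J,V \right)} = 73 + V$
$g{\left(v \right)} = -3 + \frac{1}{213 + v^{2}}$
$\left(G{\left(-179 \right)} + y{\left(37,173 \right)}\right) \left(g{\left(-1 \right)} + 11344\right) = \left(31 + \left(73 + 173\right)\right) \left(\frac{-638 - 3 \left(-1\right)^{2}}{213 + \left(-1\right)^{2}} + 11344\right) = \left(31 + 246\right) \left(\frac{-638 - 3}{213 + 1} + 11344\right) = 277 \left(\frac{-638 - 3}{214} + 11344\right) = 277 \left(\frac{1}{214} \left(-641\right) + 11344\right) = 277 \left(- \frac{641}{214} + 11344\right) = 277 \cdot \frac{2426975}{214} = \frac{672272075}{214}$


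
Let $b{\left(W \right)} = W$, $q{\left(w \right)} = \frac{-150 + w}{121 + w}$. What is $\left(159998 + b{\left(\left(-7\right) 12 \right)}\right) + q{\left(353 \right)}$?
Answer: $\frac{75799439}{474} \approx 1.5991 \cdot 10^{5}$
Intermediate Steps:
$q{\left(w \right)} = \frac{-150 + w}{121 + w}$
$\left(159998 + b{\left(\left(-7\right) 12 \right)}\right) + q{\left(353 \right)} = \left(159998 - 84\right) + \frac{-150 + 353}{121 + 353} = \left(159998 - 84\right) + \frac{1}{474} \cdot 203 = 159914 + \frac{1}{474} \cdot 203 = 159914 + \frac{203}{474} = \frac{75799439}{474}$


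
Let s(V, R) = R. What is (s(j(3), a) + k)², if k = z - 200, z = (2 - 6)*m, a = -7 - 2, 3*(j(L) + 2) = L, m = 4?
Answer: 50625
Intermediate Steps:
j(L) = -2 + L/3
a = -9
z = -16 (z = (2 - 6)*4 = -4*4 = -16)
k = -216 (k = -16 - 200 = -216)
(s(j(3), a) + k)² = (-9 - 216)² = (-225)² = 50625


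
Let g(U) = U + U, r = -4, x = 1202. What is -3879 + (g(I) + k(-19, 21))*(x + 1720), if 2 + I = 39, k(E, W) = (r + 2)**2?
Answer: 224037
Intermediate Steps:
k(E, W) = 4 (k(E, W) = (-4 + 2)**2 = (-2)**2 = 4)
I = 37 (I = -2 + 39 = 37)
g(U) = 2*U
-3879 + (g(I) + k(-19, 21))*(x + 1720) = -3879 + (2*37 + 4)*(1202 + 1720) = -3879 + (74 + 4)*2922 = -3879 + 78*2922 = -3879 + 227916 = 224037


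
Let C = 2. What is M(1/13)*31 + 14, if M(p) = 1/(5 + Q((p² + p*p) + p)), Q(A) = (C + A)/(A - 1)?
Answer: 10612/417 ≈ 25.448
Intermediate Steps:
Q(A) = (2 + A)/(-1 + A) (Q(A) = (2 + A)/(A - 1) = (2 + A)/(-1 + A))
M(p) = 1/(5 + (2 + p + 2*p²)/(-1 + p + 2*p²)) (M(p) = 1/(5 + (2 + ((p² + p*p) + p))/(-1 + ((p² + p*p) + p))) = 1/(5 + (2 + ((p² + p²) + p))/(-1 + ((p² + p²) + p))) = 1/(5 + (2 + (2*p² + p))/(-1 + (2*p² + p))) = 1/(5 + (2 + (p + 2*p²))/(-1 + (p + 2*p²))) = 1/(5 + (2 + p + 2*p²)/(-1 + p + 2*p²)))
M(1/13)*31 + 14 = ((-1 + (1 + 2/13)/13)/(3*(-1 + 2*(1 + 2/13)/13)))*31 + 14 = ((-1 + (1 + 2*(1/13))/13)/(3*(-1 + 2*(1/13)*(1 + 2*(1/13)))))*31 + 14 = ((-1 + (1 + 2/13)/13)/(3*(-1 + 2*(1/13)*(1 + 2/13))))*31 + 14 = ((-1 + (1/13)*(15/13))/(3*(-1 + 2*(1/13)*(15/13))))*31 + 14 = ((-1 + 15/169)/(3*(-1 + 30/169)))*31 + 14 = ((⅓)*(-154/169)/(-139/169))*31 + 14 = ((⅓)*(-169/139)*(-154/169))*31 + 14 = (154/417)*31 + 14 = 4774/417 + 14 = 10612/417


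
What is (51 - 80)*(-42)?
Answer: 1218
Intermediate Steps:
(51 - 80)*(-42) = -29*(-42) = 1218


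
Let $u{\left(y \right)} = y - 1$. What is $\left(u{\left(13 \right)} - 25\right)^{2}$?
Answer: $169$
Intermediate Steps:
$u{\left(y \right)} = -1 + y$
$\left(u{\left(13 \right)} - 25\right)^{2} = \left(\left(-1 + 13\right) - 25\right)^{2} = \left(12 - 25\right)^{2} = \left(-13\right)^{2} = 169$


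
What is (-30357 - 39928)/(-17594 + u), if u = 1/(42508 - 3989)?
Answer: 541461583/135540657 ≈ 3.9948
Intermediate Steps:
u = 1/38519 ≈ 2.5961e-5
(-30357 - 39928)/(-17594 + u) = (-30357 - 39928)/(-17594 + 1/38519) = -70285/(-677703285/38519) = -70285*(-38519/677703285) = 541461583/135540657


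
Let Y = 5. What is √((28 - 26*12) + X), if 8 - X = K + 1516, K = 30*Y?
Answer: I*√1942 ≈ 44.068*I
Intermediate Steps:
K = 150 (K = 30*5 = 150)
X = -1658 (X = 8 - (150 + 1516) = 8 - 1*1666 = 8 - 1666 = -1658)
√((28 - 26*12) + X) = √((28 - 26*12) - 1658) = √((28 - 312) - 1658) = √(-284 - 1658) = √(-1942) = I*√1942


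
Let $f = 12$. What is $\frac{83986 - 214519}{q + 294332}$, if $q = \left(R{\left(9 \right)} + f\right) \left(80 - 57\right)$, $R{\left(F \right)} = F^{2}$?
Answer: $- \frac{130533}{296471} \approx -0.44029$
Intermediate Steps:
$q = 2139$ ($q = \left(9^{2} + 12\right) \left(80 - 57\right) = \left(81 + 12\right) 23 = 93 \cdot 23 = 2139$)
$\frac{83986 - 214519}{q + 294332} = \frac{83986 - 214519}{2139 + 294332} = - \frac{130533}{296471}$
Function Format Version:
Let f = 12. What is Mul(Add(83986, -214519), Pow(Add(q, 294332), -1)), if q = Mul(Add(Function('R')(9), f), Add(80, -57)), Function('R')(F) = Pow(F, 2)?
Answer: Rational(-130533, 296471) ≈ -0.44029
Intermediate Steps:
q = 2139 (q = Mul(Add(Pow(9, 2), 12), Add(80, -57)) = Mul(Add(81, 12), 23) = Mul(93, 23) = 2139)
Mul(Add(83986, -214519), Pow(Add(q, 294332), -1)) = Mul(Add(83986, -214519), Pow(Add(2139, 294332), -1)) = Mul(-130533, Pow(296471, -1)) = Mul(-130533, Rational(1, 296471)) = Rational(-130533, 296471)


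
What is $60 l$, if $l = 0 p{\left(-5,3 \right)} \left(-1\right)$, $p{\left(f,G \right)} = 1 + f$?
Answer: $0$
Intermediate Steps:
$l = 0$ ($l = 0 \left(1 - 5\right) \left(-1\right) = 0 \left(-4\right) \left(-1\right) = 0 \left(-1\right) = 0$)
$60 l = 60 \cdot 0 = 0$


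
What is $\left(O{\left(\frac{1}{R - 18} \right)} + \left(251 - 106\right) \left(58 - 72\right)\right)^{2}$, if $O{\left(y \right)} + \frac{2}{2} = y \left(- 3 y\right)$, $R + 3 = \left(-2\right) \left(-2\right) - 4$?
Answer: $\frac{89136879364}{21609} \approx 4.125 \cdot 10^{6}$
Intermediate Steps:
$R = -3$ ($R = -3 - 0 = -3 + \left(4 - 4\right) = -3 + 0 = -3$)
$O{\left(y \right)} = -1 - 3 y^{2}$ ($O{\left(y \right)} = -1 + y \left(- 3 y\right) = -1 - 3 y^{2}$)
$\left(O{\left(\frac{1}{R - 18} \right)} + \left(251 - 106\right) \left(58 - 72\right)\right)^{2} = \left(\left(-1 - 3 \left(\frac{1}{-3 - 18}\right)^{2}\right) + \left(251 - 106\right) \left(58 - 72\right)\right)^{2} = \left(\left(-1 - 3 \left(\frac{1}{-21}\right)^{2}\right) + 145 \left(-14\right)\right)^{2} = \left(\left(-1 - 3 \left(- \frac{1}{21}\right)^{2}\right) - 2030\right)^{2} = \left(\left(-1 - \frac{1}{147}\right) - 2030\right)^{2} = \left(- \frac{148}{147} - 2030\right)^{2} = \left(- \frac{298558}{147}\right)^{2} = \frac{89136879364}{21609}$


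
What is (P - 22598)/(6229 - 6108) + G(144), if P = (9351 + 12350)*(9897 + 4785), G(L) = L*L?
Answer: 321100540/121 ≈ 2.6537e+6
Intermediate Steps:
G(L) = L²
P = 318614082 (P = 21701*14682 = 318614082)
(P - 22598)/(6229 - 6108) + G(144) = (318614082 - 22598)/(6229 - 6108) + 144² = 318591484/121 + 20736 = 321100540/121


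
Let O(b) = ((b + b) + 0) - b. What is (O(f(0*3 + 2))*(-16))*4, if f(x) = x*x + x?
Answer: -384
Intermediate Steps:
f(x) = x + x**2 (f(x) = x**2 + x = x + x**2)
O(b) = b (O(b) = (2*b + 0) - b = 2*b - b = b)
(O(f(0*3 + 2))*(-16))*4 = (((0*3 + 2)*(1 + (0*3 + 2)))*(-16))*4 = (((0 + 2)*(1 + (0 + 2)))*(-16))*4 = ((2*(1 + 2))*(-16))*4 = ((2*3)*(-16))*4 = (6*(-16))*4 = -96*4 = -384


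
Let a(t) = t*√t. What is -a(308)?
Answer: -616*√77 ≈ -5405.4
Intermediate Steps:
a(t) = t^(3/2)
-a(308) = -308^(3/2) = -616*√77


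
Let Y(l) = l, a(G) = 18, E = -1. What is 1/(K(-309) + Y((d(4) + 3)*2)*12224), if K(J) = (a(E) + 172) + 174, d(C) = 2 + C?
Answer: 1/220396 ≈ 4.5373e-6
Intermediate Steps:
K(J) = 364 (K(J) = (18 + 172) + 174 = 190 + 174 = 364)
1/(K(-309) + Y((d(4) + 3)*2)*12224) = 1/(364 + (((2 + 4) + 3)*2)*12224) = 1/(364 + ((6 + 3)*2)*12224) = 1/(364 + (9*2)*12224) = 1/(364 + 18*12224) = 1/(364 + 220032) = 1/220396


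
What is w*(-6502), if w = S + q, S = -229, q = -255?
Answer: 3146968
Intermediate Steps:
w = -484 (w = -229 - 255 = -484)
w*(-6502) = -484*(-6502) = 3146968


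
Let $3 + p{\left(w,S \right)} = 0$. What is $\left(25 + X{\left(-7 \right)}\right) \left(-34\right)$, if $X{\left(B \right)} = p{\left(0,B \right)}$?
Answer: $-748$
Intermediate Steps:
$p{\left(w,S \right)} = -3$ ($p{\left(w,S \right)} = -3 + 0 = -3$)
$X{\left(B \right)} = -3$
$\left(25 + X{\left(-7 \right)}\right) \left(-34\right) = \left(25 - 3\right) \left(-34\right) = 22 \left(-34\right) = -748$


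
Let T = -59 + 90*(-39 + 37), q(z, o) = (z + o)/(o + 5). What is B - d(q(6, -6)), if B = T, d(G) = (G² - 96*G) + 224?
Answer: -463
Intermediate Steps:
q(z, o) = (o + z)/(5 + o)
d(G) = 224 + G² - 96*G
T = -239 (T = -59 + 90*(-2) = -59 - 180 = -239)
B = -239
B - d(q(6, -6)) = -239 - (224 + ((-6 + 6)/(5 - 6))² - 96*(-6 + 6)/(5 - 6)) = -239 - (224 + (0/(-1))² - 96*0/(-1)) = -239 - (224 + (-1*0)² - (-96)*0) = -239 - (224 + 0² - 96*0) = -239 - (224 + 0 + 0) = -239 - 1*224 = -239 - 224 = -463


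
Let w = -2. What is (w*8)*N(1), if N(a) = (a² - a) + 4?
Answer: -64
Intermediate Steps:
N(a) = 4 + a² - a
(w*8)*N(1) = (-2*8)*(4 + 1² - 1*1) = -16*(4 + 1 - 1) = -16*4 = -64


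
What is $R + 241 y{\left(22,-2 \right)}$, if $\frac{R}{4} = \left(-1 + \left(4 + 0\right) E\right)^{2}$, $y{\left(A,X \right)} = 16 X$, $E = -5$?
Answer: $-5948$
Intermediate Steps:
$R = 1764$ ($R = 4 \left(-1 + \left(4 + 0\right) \left(-5\right)\right)^{2} = 4 \left(-1 + 4 \left(-5\right)\right)^{2} = 4 \left(-1 - 20\right)^{2} = 4 \left(-21\right)^{2} = 4 \cdot 441 = 1764$)
$R + 241 y{\left(22,-2 \right)} = 1764 + 241 \cdot 16 \left(-2\right) = 1764 + 241 \left(-32\right) = 1764 - 7712 = -5948$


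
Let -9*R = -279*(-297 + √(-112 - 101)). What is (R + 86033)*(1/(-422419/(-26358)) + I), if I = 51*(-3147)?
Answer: -5208568932821010/422419 - 2101705632435*I*√213/422419 ≈ -1.233e+10 - 7.2614e+7*I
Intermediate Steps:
I = -160497
R = -9207 + 31*I*√213 (R = -(-31)*(-297 + √(-112 - 101)) = -(-31)*(-297 + √(-213)) = -(-31)*(-297 + I*√213) = -(82863 - 279*I*√213)/9 = -9207 + 31*I*√213 ≈ -9207.0 + 452.43*I)
(R + 86033)*(1/(-422419/(-26358)) + I) = ((-9207 + 31*I*√213) + 86033)*(1/(-422419/(-26358)) - 160497) = (76826 + 31*I*√213)*(1/(-422419*(-1/26358)) - 160497) = (76826 + 31*I*√213)*(1/(422419/26358) - 160497) = (76826 + 31*I*√213)*(26358/422419 - 160497) = (76826 + 31*I*√213)*(-67796955885/422419) = -5208568932821010/422419 - 2101705632435*I*√213/422419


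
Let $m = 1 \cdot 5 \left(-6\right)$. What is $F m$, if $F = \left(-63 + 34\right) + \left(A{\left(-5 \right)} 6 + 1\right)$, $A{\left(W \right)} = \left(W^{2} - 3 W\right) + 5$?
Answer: $-7260$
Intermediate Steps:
$A{\left(W \right)} = 5 + W^{2} - 3 W$
$m = -30$ ($m = 5 \left(-6\right) = -30$)
$F = 242$ ($F = \left(-63 + 34\right) + \left(\left(5 + \left(-5\right)^{2} - -15\right) 6 + 1\right) = -29 + \left(\left(5 + 25 + 15\right) 6 + 1\right) = -29 + \left(45 \cdot 6 + 1\right) = -29 + \left(270 + 1\right) = -29 + 271 = 242$)
$F m = 242 \left(-30\right) = -7260$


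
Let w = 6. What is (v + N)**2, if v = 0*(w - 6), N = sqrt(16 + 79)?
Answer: 95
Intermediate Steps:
N = sqrt(95) ≈ 9.7468
v = 0 (v = 0*(6 - 6) = 0*0 = 0)
(v + N)**2 = (0 + sqrt(95))**2 = (sqrt(95))**2 = 95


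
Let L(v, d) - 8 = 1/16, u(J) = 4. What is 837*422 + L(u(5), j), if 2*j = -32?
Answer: 5651553/16 ≈ 3.5322e+5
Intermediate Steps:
j = -16 (j = (½)*(-32) = -16)
L(v, d) = 129/16 (L(v, d) = 8 + 1/16 = 129/16)
837*422 + L(u(5), j) = 837*422 + 129/16 = 353214 + 129/16 = 5651553/16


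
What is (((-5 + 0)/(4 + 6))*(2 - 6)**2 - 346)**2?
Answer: 125316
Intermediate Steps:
(((-5 + 0)/(4 + 6))*(2 - 6)**2 - 346)**2 = (-5/10*(-4)**2 - 346)**2 = (-5*1/10*16 - 346)**2 = (-1/2*16 - 346)**2 = (-8 - 346)**2 = (-354)**2 = 125316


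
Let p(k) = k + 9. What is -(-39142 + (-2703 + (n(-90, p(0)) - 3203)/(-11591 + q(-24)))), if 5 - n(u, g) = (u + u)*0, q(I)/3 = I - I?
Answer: 485022197/11591 ≈ 41845.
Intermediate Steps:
p(k) = 9 + k
q(I) = 0 (q(I) = 3*(I - I) = 3*0 = 0)
n(u, g) = 5 (n(u, g) = 5 - (u + u)*0 = 5 - 2*u*0 = 5 - 1*0 = 5 + 0 = 5)
-(-39142 + (-2703 + (n(-90, p(0)) - 3203)/(-11591 + q(-24)))) = -(-39142 + (-2703 + (5 - 3203)/(-11591 + 0))) = -(-39142 + (-2703 - 3198/(-11591))) = -(-39142 + (-2703 - 3198*(-1/11591))) = -(-39142 + (-2703 + 3198/11591)) = -(-39142 - 31327275/11591) = -1*(-485022197/11591) = 485022197/11591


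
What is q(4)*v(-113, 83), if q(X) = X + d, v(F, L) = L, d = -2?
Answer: 166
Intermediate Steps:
q(X) = -2 + X (q(X) = X - 2 = -2 + X)
q(4)*v(-113, 83) = (-2 + 4)*83 = 2*83 = 166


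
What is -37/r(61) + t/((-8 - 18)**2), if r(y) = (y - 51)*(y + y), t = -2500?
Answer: -768753/206180 ≈ -3.7286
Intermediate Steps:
r(y) = 2*y*(-51 + y) (r(y) = (-51 + y)*(2*y) = 2*y*(-51 + y))
-37/r(61) + t/((-8 - 18)**2) = -37*1/(122*(-51 + 61)) - 2500/(-8 - 18)**2 = -37/(2*61*10) - 2500/((-26)**2) = -37/1220 - 2500/676 = -37*1/1220 - 2500*1/676 = -37/1220 - 625/169 = -768753/206180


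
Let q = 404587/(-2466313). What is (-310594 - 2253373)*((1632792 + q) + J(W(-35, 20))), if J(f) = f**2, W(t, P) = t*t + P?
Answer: -128195451886597354/15709 ≈ -8.1606e+12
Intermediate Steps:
W(t, P) = P + t**2 (W(t, P) = t**2 + P = P + t**2)
q = -404587/2466313 (q = 404587*(-1/2466313) = -404587/2466313 ≈ -0.16405)
(-310594 - 2253373)*((1632792 + q) + J(W(-35, 20))) = (-310594 - 2253373)*((1632792 - 404587/2466313) + (20 + (-35)**2)**2) = -2563967*(4026975731309/2466313 + (20 + 1225)**2) = -2563967*(4026975731309/2466313 + 1245**2) = -2563967*(4026975731309/2466313 + 1550025) = -2563967*7849822539134/2466313 = -128195451886597354/15709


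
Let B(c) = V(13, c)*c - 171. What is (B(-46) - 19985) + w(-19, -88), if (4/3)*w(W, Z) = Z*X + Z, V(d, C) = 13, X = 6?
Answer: -21216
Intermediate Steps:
B(c) = -171 + 13*c (B(c) = 13*c - 171 = -171 + 13*c)
w(W, Z) = 21*Z/4 (w(W, Z) = 3*(Z*6 + Z)/4 = 3*(6*Z + Z)/4 = 3*(7*Z)/4 = 21*Z/4)
(B(-46) - 19985) + w(-19, -88) = ((-171 + 13*(-46)) - 19985) + (21/4)*(-88) = ((-171 - 598) - 19985) - 462 = (-769 - 19985) - 462 = -20754 - 462 = -21216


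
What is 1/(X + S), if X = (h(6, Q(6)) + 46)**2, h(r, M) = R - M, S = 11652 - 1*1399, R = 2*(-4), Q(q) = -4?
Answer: 1/12017 ≈ 8.3215e-5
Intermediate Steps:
R = -8
S = 10253 (S = 11652 - 1399 = 10253)
h(r, M) = -8 - M
X = 1764 (X = ((-8 - 1*(-4)) + 46)**2 = ((-8 + 4) + 46)**2 = (-4 + 46)**2 = 42**2 = 1764)
1/(X + S) = 1/(1764 + 10253) = 1/12017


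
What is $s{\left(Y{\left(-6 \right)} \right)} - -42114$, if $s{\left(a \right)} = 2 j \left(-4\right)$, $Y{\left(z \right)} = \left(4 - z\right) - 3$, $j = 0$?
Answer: $42114$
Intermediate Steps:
$Y{\left(z \right)} = 1 - z$
$s{\left(a \right)} = 0$ ($s{\left(a \right)} = 2 \cdot 0 \left(-4\right) = 0 \left(-4\right) = 0$)
$s{\left(Y{\left(-6 \right)} \right)} - -42114 = 0 - -42114 = 0 + 42114 = 42114$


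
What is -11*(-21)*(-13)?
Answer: -3003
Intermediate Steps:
-11*(-21)*(-13) = 231*(-13) = -3003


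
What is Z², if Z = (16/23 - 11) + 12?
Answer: 1521/529 ≈ 2.8752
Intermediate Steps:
Z = 39/23 (Z = (16*(1/23) - 11) + 12 = (16/23 - 11) + 12 = -237/23 + 12 = 39/23 ≈ 1.6957)
Z² = (39/23)² = 1521/529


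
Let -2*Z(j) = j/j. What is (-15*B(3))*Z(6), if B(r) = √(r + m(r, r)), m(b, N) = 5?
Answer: 15*√2 ≈ 21.213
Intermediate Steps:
Z(j) = -½ (Z(j) = -j/(2*j) = -½*1 = -½)
B(r) = √(5 + r) (B(r) = √(r + 5) = √(5 + r))
(-15*B(3))*Z(6) = -15*√(5 + 3)*(-½) = -30*√2*(-½) = 15*√2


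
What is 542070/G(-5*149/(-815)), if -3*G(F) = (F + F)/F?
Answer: -813105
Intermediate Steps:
G(F) = -⅔ (G(F) = -(F + F)/(3*F) = -2*F/(3*F) = -⅓*2 = -⅔)
542070/G(-5*149/(-815)) = 542070/(-⅔) = 542070*(-3/2) = -813105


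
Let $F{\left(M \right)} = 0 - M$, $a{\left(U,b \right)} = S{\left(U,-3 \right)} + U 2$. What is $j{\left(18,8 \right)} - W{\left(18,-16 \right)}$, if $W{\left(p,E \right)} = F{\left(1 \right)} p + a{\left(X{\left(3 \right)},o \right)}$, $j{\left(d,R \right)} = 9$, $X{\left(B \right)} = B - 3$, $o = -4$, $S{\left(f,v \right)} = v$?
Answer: $30$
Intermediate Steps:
$X{\left(B \right)} = -3 + B$
$a{\left(U,b \right)} = -3 + 2 U$ ($a{\left(U,b \right)} = -3 + U 2 = -3 + 2 U$)
$F{\left(M \right)} = - M$
$W{\left(p,E \right)} = -3 - p$ ($W{\left(p,E \right)} = \left(-1\right) 1 p - \left(3 - 2 \left(-3 + 3\right)\right) = - p + \left(-3 + 2 \cdot 0\right) = - p + \left(-3 + 0\right) = - p - 3 = -3 - p$)
$j{\left(18,8 \right)} - W{\left(18,-16 \right)} = 9 - \left(-3 - 18\right) = 9 - -21 = 9 + 21 = 30$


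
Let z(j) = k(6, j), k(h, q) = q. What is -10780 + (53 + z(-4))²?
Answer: -8379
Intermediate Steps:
z(j) = j
-10780 + (53 + z(-4))² = -10780 + (53 - 4)² = -10780 + 49² = -10780 + 2401 = -8379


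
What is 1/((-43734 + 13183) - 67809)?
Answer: -1/98360 ≈ -1.0167e-5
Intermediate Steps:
1/((-43734 + 13183) - 67809) = 1/(-30551 - 67809) = 1/(-98360) = -1/98360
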